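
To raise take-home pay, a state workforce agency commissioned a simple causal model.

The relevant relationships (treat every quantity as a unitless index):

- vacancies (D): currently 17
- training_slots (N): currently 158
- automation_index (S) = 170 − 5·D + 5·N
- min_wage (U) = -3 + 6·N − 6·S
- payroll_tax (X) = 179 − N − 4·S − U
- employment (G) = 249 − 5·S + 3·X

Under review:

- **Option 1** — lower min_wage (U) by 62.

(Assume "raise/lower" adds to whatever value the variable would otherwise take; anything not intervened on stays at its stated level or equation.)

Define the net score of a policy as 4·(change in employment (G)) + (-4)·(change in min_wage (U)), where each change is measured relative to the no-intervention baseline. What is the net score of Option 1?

Baseline:
  D = 17
  N = 158
  S = 170 − 5·17 + 5·158 = 875
  U = -3 + 6·158 − 6·875 = -4305
  X = 179 − 158 − 4·875 − (-4305) = 826
  G = 249 − 5·875 + 3·826 = -1648
Option 1 (U − 62):
  D = 17
  N = 158
  S = 170 − 5·17 + 5·158 = 875
  U = -3 + 6·158 − 6·875 (−62 from intervention) = -4367
  X = 179 − 158 − 4·875 − (-4367) = 888
  G = 249 − 5·875 + 3·888 = -1462
ΔG = -1462 − (-1648) = 186; ΔU = -4367 − (-4305) = -62
Score = 4·186 + (-4)·(-62) = 992

992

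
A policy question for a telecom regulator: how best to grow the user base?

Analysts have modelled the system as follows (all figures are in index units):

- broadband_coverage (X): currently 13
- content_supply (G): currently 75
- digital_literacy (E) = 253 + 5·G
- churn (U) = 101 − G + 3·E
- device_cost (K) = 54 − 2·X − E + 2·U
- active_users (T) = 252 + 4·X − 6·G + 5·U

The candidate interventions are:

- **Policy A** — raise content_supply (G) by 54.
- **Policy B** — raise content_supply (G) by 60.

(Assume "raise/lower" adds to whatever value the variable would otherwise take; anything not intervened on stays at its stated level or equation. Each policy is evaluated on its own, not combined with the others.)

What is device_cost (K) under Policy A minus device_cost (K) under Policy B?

Policy A (G + 54):
  X = 13
  G = 75 + 54 = 129
  E = 253 + 5·129 = 898
  U = 101 − 129 + 3·898 = 2666
  K = 54 − 2·13 − 898 + 2·2666 = 4462
Policy B (G + 60):
  X = 13
  G = 75 + 60 = 135
  E = 253 + 5·135 = 928
  U = 101 − 135 + 3·928 = 2750
  K = 54 − 2·13 − 928 + 2·2750 = 4600
K: 4462 − 4600 = -138

-138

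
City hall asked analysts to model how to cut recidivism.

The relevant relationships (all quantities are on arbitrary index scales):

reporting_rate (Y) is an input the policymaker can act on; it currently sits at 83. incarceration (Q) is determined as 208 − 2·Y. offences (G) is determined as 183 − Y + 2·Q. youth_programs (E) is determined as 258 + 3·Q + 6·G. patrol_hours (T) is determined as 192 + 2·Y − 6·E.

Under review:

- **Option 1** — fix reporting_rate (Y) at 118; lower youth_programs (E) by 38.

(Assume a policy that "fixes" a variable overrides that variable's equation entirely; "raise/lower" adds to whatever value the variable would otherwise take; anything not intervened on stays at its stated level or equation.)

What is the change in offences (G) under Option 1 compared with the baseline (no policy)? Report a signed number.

-175

Baseline:
  Y = 83
  Q = 208 − 2·83 = 42
  G = 183 − 83 + 2·42 = 184
Option 1 (Y := 118, E − 38):
  Y = 118
  Q = 208 − 2·118 = -28
  G = 183 − 118 + 2·(-28) = 9
Change in G: 9 − 184 = -175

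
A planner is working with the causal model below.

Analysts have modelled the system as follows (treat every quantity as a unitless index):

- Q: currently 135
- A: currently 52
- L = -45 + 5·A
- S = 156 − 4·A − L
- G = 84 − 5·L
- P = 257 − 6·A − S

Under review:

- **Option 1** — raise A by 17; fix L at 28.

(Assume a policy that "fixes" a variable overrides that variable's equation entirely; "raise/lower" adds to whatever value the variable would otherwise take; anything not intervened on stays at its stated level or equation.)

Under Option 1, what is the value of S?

-148

Option 1 (A + 17, L := 28):
  A = 52 + 17 = 69
  L = 28
  S = 156 − 4·69 − 28 = -148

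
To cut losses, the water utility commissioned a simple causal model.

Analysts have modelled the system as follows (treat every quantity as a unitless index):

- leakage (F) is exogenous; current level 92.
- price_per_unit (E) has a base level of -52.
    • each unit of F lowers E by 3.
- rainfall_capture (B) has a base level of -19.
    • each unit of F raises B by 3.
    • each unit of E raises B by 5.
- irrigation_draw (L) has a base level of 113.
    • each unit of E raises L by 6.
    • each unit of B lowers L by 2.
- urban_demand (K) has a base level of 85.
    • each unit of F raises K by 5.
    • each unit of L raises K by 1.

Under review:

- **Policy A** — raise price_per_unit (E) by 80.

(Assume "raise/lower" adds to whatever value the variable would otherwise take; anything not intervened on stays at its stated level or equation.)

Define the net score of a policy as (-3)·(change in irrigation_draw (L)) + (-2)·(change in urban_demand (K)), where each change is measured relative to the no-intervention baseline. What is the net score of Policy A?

1600

Baseline:
  F = 92
  E = -52 − 3·92 = -328
  B = -19 + 3·92 + 5·(-328) = -1383
  L = 113 + 6·(-328) − 2·(-1383) = 911
  K = 85 + 5·92 + 911 = 1456
Policy A (E + 80):
  F = 92
  E = -52 − 3·92 (+80 from intervention) = -248
  B = -19 + 3·92 + 5·(-248) = -983
  L = 113 + 6·(-248) − 2·(-983) = 591
  K = 85 + 5·92 + 591 = 1136
ΔL = 591 − 911 = -320; ΔK = 1136 − 1456 = -320
Score = (-3)·(-320) + (-2)·(-320) = 1600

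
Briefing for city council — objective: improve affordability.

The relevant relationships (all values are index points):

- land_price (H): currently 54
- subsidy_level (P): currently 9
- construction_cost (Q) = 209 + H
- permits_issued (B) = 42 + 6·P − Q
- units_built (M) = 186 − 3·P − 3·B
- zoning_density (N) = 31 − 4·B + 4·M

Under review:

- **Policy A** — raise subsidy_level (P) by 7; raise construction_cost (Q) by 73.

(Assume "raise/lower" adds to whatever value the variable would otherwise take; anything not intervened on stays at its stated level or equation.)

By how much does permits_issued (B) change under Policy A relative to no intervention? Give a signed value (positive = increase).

Baseline:
  H = 54
  P = 9
  Q = 209 + 54 = 263
  B = 42 + 6·9 − 263 = -167
Policy A (P + 7, Q + 73):
  H = 54
  P = 9 + 7 = 16
  Q = 209 + 54 (+73 from intervention) = 336
  B = 42 + 6·16 − 336 = -198
Change in B: -198 − (-167) = -31

-31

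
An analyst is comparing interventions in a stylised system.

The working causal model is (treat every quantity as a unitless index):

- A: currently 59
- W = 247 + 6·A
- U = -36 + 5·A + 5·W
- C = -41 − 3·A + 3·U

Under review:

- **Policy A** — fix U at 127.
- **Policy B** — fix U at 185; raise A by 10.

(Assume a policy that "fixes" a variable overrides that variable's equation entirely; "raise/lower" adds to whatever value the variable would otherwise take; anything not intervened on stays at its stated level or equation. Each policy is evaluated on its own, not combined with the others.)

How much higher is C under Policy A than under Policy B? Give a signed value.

Policy A (U := 127):
  A = 59
  W = 247 + 6·59 = 601
  U = 127
  C = -41 − 3·59 + 3·127 = 163
Policy B (U := 185, A + 10):
  A = 59 + 10 = 69
  W = 247 + 6·69 = 661
  U = 185
  C = -41 − 3·69 + 3·185 = 307
C: 163 − 307 = -144

-144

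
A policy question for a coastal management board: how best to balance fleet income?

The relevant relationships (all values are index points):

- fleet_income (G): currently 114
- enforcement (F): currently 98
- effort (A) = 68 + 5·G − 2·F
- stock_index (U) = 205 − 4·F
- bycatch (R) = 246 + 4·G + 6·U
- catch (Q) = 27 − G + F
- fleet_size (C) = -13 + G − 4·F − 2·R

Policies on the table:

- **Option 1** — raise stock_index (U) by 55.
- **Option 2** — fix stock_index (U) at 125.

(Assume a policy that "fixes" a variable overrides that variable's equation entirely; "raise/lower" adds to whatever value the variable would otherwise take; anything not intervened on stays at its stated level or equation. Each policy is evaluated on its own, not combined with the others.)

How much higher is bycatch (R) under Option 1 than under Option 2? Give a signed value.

-1542

Option 1 (U + 55):
  G = 114
  F = 98
  U = 205 − 4·98 (+55 from intervention) = -132
  R = 246 + 4·114 + 6·(-132) = -90
Option 2 (U := 125):
  G = 114
  F = 98
  U = 125
  R = 246 + 4·114 + 6·125 = 1452
R: -90 − 1452 = -1542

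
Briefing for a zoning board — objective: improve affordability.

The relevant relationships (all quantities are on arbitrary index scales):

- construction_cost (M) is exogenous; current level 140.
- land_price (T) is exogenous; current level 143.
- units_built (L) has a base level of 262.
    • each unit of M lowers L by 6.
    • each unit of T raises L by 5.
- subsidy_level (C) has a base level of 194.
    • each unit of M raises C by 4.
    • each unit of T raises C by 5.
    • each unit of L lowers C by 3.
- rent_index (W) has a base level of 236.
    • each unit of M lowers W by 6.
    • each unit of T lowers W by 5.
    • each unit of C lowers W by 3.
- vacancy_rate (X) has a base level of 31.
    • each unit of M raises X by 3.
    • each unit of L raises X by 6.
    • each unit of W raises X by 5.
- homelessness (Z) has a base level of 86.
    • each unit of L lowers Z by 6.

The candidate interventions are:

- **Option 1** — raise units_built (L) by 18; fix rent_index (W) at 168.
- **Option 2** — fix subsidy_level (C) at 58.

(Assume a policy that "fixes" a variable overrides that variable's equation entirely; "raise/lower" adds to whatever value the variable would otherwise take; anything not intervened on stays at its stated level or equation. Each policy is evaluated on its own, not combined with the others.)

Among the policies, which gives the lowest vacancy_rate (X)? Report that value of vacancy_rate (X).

Option 1 (L + 18, W := 168):
  M = 140
  T = 143
  L = 262 − 6·140 + 5·143 (+18 from intervention) = 155
  C = 194 + 4·140 + 5·143 − 3·155 = 1004
  W = 168
  X = 31 + 3·140 + 6·155 + 5·168 = 2221
Option 2 (C := 58):
  M = 140
  T = 143
  L = 262 − 6·140 + 5·143 = 137
  C = 58
  W = 236 − 6·140 − 5·143 − 3·58 = -1493
  X = 31 + 3·140 + 6·137 + 5·(-1493) = -6192
Comparing — Option 1: X=2221, Option 2: X=-6192. Lowest is -6192 (Option 2).

-6192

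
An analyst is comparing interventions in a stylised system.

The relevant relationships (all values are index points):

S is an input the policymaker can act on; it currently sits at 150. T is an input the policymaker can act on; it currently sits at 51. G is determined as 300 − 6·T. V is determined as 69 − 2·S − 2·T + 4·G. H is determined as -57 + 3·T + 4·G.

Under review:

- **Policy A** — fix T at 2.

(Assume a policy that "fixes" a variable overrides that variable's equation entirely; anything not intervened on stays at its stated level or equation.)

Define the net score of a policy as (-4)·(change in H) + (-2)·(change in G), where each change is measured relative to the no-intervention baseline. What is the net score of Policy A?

Baseline:
  T = 51
  G = 300 − 6·51 = -6
  H = -57 + 3·51 + 4·(-6) = 72
Policy A (T := 2):
  T = 2
  G = 300 − 6·2 = 288
  H = -57 + 3·2 + 4·288 = 1101
ΔH = 1101 − 72 = 1029; ΔG = 288 − (-6) = 294
Score = (-4)·1029 + (-2)·294 = -4704

-4704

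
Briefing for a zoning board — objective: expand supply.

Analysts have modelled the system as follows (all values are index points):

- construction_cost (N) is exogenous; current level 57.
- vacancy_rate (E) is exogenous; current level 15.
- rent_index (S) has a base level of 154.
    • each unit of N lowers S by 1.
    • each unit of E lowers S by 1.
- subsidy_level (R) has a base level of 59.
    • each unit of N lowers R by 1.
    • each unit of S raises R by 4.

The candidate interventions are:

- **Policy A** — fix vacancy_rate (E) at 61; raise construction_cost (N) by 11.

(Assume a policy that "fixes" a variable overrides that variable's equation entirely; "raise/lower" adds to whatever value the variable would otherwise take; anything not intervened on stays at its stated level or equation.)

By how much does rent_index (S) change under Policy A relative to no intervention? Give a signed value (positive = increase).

Baseline:
  N = 57
  E = 15
  S = 154 − 57 − 15 = 82
Policy A (E := 61, N + 11):
  N = 57 + 11 = 68
  E = 61
  S = 154 − 68 − 61 = 25
Change in S: 25 − 82 = -57

-57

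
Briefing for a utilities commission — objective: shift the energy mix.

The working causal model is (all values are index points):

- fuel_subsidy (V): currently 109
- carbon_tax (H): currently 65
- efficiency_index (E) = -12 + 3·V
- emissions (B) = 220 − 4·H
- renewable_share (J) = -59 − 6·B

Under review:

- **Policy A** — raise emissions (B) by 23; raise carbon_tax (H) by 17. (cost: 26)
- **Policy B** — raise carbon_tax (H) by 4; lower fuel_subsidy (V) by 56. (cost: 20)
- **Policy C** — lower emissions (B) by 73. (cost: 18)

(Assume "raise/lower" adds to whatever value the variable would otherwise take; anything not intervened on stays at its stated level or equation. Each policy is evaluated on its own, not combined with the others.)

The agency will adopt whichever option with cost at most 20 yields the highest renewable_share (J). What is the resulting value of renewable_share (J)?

Policy B (H + 4, V − 56):
  H = 65 + 4 = 69
  B = 220 − 4·69 = -56
  J = -59 − 6·(-56) = 277
Policy C (B − 73):
  H = 65
  B = 220 − 4·65 (−73 from intervention) = -113
  J = -59 − 6·(-113) = 619
Comparing — Policy B: J=277, Policy C: J=619. Highest is 619 (Policy C).

619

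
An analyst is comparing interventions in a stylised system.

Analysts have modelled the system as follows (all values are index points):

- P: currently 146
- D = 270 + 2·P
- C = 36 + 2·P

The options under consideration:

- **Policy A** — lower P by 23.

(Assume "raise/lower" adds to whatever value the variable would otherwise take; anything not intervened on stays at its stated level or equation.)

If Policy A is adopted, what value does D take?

Policy A (P − 23):
  P = 146 − 23 = 123
  D = 270 + 2·123 = 516

516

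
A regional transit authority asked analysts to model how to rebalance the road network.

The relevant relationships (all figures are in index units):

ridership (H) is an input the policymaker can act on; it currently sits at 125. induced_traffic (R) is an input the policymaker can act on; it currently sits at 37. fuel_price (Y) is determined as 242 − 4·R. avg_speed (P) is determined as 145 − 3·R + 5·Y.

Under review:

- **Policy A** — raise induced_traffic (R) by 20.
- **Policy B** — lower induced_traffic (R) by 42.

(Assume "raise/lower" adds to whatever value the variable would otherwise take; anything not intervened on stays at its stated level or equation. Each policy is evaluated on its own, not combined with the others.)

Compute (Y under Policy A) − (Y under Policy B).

-248

Policy A (R + 20):
  R = 37 + 20 = 57
  Y = 242 − 4·57 = 14
Policy B (R − 42):
  R = 37 − 42 = -5
  Y = 242 − 4·(-5) = 262
Y: 14 − 262 = -248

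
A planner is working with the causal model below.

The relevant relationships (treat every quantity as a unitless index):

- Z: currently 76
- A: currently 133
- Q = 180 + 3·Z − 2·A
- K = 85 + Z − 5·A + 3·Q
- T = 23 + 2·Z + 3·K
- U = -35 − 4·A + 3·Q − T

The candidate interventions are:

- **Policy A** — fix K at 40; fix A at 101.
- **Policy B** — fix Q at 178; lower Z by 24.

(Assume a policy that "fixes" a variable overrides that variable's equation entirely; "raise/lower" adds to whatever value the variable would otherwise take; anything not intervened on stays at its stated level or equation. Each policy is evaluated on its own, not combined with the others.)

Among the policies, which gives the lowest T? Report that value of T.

145

Policy A (K := 40, A := 101):
  Z = 76
  A = 101
  Q = 180 + 3·76 − 2·101 = 206
  K = 40
  T = 23 + 2·76 + 3·40 = 295
Policy B (Q := 178, Z − 24):
  Z = 76 − 24 = 52
  A = 133
  Q = 178
  K = 85 + 52 − 5·133 + 3·178 = 6
  T = 23 + 2·52 + 3·6 = 145
Comparing — Policy A: T=295, Policy B: T=145. Lowest is 145 (Policy B).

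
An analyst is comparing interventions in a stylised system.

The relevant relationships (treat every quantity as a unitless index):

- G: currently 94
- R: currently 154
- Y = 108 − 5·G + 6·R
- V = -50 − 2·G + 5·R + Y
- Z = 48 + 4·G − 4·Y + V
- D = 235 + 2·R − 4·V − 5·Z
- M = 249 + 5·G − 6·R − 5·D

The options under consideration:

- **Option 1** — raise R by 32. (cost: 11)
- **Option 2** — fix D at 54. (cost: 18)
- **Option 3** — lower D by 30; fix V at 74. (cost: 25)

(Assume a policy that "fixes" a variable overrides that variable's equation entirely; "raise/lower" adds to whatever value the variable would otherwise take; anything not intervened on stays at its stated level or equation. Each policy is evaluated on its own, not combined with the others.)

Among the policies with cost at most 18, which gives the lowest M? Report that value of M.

-3162

Option 1 (R + 32):
  G = 94
  R = 154 + 32 = 186
  Y = 108 − 5·94 + 6·186 = 754
  V = -50 − 2·94 + 5·186 + 754 = 1446
  Z = 48 + 4·94 − 4·754 + 1446 = -1146
  D = 235 + 2·186 − 4·1446 − 5·(-1146) = 553
  M = 249 + 5·94 − 6·186 − 5·553 = -3162
Option 2 (D := 54):
  G = 94
  R = 154
  Y = 108 − 5·94 + 6·154 = 562
  V = -50 − 2·94 + 5·154 + 562 = 1094
  Z = 48 + 4·94 − 4·562 + 1094 = -730
  D = 54
  M = 249 + 5·94 − 6·154 − 5·54 = -475
Comparing — Option 1: M=-3162, Option 2: M=-475. Lowest is -3162 (Option 1).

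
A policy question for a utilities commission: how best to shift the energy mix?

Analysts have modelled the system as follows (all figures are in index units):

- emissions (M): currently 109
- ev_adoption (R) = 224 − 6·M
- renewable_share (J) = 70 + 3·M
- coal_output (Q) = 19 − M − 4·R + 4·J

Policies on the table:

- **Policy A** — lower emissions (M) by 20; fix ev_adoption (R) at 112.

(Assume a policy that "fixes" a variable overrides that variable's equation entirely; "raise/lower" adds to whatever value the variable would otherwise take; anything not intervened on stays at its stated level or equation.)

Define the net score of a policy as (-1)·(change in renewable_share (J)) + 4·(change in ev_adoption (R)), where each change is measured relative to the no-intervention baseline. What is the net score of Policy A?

Baseline:
  M = 109
  R = 224 − 6·109 = -430
  J = 70 + 3·109 = 397
Policy A (M − 20, R := 112):
  M = 109 − 20 = 89
  R = 112
  J = 70 + 3·89 = 337
ΔJ = 337 − 397 = -60; ΔR = 112 − (-430) = 542
Score = (-1)·(-60) + 4·542 = 2228

2228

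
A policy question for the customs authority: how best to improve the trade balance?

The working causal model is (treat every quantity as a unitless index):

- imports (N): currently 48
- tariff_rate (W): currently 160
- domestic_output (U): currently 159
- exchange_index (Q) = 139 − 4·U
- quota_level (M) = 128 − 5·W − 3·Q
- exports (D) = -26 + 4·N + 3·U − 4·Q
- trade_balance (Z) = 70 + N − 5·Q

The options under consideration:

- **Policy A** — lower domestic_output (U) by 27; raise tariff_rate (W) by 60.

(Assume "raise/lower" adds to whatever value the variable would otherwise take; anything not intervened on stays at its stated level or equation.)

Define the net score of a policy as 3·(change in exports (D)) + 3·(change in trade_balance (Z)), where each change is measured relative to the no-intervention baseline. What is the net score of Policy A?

-3159

Baseline:
  N = 48
  U = 159
  Q = 139 − 4·159 = -497
  D = -26 + 4·48 + 3·159 − 4·(-497) = 2631
  Z = 70 + 48 − 5·(-497) = 2603
Policy A (U − 27, W + 60):
  N = 48
  U = 159 − 27 = 132
  Q = 139 − 4·132 = -389
  D = -26 + 4·48 + 3·132 − 4·(-389) = 2118
  Z = 70 + 48 − 5·(-389) = 2063
ΔD = 2118 − 2631 = -513; ΔZ = 2063 − 2603 = -540
Score = 3·(-513) + 3·(-540) = -3159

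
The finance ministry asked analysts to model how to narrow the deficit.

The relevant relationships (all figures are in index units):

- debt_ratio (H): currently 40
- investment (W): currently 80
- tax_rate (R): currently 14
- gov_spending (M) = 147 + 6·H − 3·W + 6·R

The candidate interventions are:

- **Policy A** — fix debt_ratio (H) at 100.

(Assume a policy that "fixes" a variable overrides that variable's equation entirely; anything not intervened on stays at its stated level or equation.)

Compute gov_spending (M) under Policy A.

591

Policy A (H := 100):
  H = 100
  W = 80
  R = 14
  M = 147 + 6·100 − 3·80 + 6·14 = 591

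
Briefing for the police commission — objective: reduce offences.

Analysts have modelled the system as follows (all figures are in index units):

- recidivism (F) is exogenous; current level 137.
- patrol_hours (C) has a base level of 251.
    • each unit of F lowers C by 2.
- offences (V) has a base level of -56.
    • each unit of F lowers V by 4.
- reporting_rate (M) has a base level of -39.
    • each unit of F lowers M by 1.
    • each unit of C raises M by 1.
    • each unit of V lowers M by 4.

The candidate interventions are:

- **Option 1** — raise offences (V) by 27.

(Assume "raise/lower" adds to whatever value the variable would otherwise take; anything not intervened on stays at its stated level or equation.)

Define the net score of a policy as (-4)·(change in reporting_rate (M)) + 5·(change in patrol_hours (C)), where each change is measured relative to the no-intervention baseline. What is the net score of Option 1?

Baseline:
  F = 137
  C = 251 − 2·137 = -23
  V = -56 − 4·137 = -604
  M = -39 − 137 + (-23) − 4·(-604) = 2217
Option 1 (V + 27):
  F = 137
  C = 251 − 2·137 = -23
  V = -56 − 4·137 (+27 from intervention) = -577
  M = -39 − 137 + (-23) − 4·(-577) = 2109
ΔM = 2109 − 2217 = -108; ΔC = -23 − (-23) = 0
Score = (-4)·(-108) + 5·0 = 432

432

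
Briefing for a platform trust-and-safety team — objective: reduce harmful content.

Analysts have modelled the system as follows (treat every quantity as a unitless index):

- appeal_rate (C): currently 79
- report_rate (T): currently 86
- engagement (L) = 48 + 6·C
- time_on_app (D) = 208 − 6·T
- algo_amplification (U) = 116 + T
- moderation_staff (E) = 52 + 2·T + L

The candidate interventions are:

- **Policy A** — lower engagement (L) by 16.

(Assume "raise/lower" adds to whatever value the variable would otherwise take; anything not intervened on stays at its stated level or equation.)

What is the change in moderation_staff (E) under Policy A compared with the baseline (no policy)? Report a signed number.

-16

Baseline:
  C = 79
  T = 86
  L = 48 + 6·79 = 522
  E = 52 + 2·86 + 522 = 746
Policy A (L − 16):
  C = 79
  T = 86
  L = 48 + 6·79 (−16 from intervention) = 506
  E = 52 + 2·86 + 506 = 730
Change in E: 730 − 746 = -16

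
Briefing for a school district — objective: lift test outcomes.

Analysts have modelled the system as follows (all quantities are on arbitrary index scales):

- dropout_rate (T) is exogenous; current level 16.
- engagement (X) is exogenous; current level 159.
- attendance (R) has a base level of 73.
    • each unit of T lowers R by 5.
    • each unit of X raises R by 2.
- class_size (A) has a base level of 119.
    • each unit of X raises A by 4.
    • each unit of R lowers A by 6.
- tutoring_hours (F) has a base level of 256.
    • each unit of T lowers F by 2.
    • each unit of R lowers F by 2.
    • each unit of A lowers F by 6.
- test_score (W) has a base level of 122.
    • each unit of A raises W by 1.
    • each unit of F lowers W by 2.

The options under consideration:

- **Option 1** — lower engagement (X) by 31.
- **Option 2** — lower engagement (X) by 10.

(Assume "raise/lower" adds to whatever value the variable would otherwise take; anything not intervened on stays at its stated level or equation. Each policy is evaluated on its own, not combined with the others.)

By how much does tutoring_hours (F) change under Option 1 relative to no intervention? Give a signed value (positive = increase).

Baseline:
  T = 16
  X = 159
  R = 73 − 5·16 + 2·159 = 311
  A = 119 + 4·159 − 6·311 = -1111
  F = 256 − 2·16 − 2·311 − 6·(-1111) = 6268
Option 1 (X − 31):
  T = 16
  X = 159 − 31 = 128
  R = 73 − 5·16 + 2·128 = 249
  A = 119 + 4·128 − 6·249 = -863
  F = 256 − 2·16 − 2·249 − 6·(-863) = 4904
Change in F: 4904 − 6268 = -1364

-1364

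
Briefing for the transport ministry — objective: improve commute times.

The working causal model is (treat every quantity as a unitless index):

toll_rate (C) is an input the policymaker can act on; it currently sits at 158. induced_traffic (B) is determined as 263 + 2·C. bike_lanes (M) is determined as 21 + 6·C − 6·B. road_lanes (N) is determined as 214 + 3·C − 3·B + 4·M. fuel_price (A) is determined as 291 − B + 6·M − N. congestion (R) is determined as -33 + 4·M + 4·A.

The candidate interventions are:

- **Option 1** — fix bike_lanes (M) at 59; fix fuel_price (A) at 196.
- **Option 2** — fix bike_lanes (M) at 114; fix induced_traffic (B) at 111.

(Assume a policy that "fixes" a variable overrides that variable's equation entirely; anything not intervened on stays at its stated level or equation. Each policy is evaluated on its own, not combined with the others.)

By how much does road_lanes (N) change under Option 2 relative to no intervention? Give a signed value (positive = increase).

Baseline:
  C = 158
  B = 263 + 2·158 = 579
  M = 21 + 6·158 − 6·579 = -2505
  N = 214 + 3·158 − 3·579 + 4·(-2505) = -11069
Option 2 (M := 114, B := 111):
  C = 158
  B = 111
  M = 114
  N = 214 + 3·158 − 3·111 + 4·114 = 811
Change in N: 811 − (-11069) = 11880

11880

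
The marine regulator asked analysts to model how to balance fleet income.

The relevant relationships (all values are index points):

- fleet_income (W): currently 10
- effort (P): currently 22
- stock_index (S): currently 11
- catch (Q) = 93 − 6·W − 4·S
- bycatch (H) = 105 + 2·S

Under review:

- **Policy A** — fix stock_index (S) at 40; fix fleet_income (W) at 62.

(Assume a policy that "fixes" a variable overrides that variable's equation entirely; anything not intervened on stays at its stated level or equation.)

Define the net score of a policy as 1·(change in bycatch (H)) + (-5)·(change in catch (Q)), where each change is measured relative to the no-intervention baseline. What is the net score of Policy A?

Baseline:
  W = 10
  S = 11
  Q = 93 − 6·10 − 4·11 = -11
  H = 105 + 2·11 = 127
Policy A (S := 40, W := 62):
  W = 62
  S = 40
  Q = 93 − 6·62 − 4·40 = -439
  H = 105 + 2·40 = 185
ΔH = 185 − 127 = 58; ΔQ = -439 − (-11) = -428
Score = 1·58 + (-5)·(-428) = 2198

2198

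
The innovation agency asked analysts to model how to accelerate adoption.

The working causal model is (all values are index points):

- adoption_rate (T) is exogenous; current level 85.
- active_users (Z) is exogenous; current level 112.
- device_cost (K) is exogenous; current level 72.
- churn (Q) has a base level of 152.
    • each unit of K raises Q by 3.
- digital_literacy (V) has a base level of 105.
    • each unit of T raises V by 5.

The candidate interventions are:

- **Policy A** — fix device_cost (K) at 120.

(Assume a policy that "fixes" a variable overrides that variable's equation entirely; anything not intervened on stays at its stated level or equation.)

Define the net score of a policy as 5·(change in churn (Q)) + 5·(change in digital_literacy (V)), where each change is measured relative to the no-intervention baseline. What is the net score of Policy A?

Baseline:
  T = 85
  K = 72
  Q = 152 + 3·72 = 368
  V = 105 + 5·85 = 530
Policy A (K := 120):
  T = 85
  K = 120
  Q = 152 + 3·120 = 512
  V = 105 + 5·85 = 530
ΔQ = 512 − 368 = 144; ΔV = 530 − 530 = 0
Score = 5·144 + 5·0 = 720

720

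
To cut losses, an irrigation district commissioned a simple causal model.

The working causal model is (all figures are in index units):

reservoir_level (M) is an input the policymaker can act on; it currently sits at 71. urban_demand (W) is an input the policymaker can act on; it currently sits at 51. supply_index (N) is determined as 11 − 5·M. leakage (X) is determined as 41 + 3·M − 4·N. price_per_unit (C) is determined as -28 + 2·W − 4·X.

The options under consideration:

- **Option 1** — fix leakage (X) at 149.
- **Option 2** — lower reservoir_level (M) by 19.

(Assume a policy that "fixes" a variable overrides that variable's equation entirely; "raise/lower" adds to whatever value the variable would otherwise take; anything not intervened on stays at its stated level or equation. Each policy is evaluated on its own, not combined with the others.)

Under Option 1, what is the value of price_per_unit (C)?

-522

Option 1 (X := 149):
  M = 71
  W = 51
  N = 11 − 5·71 = -344
  X = 149
  C = -28 + 2·51 − 4·149 = -522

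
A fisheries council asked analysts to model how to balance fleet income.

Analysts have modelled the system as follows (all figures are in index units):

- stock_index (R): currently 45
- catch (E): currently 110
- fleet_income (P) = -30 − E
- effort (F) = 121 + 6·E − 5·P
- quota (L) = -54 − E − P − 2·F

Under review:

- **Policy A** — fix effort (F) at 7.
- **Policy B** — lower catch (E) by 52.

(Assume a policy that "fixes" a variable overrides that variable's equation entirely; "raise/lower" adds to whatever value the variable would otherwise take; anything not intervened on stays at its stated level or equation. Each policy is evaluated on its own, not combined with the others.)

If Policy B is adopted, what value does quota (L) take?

Policy B (E − 52):
  E = 110 − 52 = 58
  P = -30 − 58 = -88
  F = 121 + 6·58 − 5·(-88) = 909
  L = -54 − 58 − (-88) − 2·909 = -1842

-1842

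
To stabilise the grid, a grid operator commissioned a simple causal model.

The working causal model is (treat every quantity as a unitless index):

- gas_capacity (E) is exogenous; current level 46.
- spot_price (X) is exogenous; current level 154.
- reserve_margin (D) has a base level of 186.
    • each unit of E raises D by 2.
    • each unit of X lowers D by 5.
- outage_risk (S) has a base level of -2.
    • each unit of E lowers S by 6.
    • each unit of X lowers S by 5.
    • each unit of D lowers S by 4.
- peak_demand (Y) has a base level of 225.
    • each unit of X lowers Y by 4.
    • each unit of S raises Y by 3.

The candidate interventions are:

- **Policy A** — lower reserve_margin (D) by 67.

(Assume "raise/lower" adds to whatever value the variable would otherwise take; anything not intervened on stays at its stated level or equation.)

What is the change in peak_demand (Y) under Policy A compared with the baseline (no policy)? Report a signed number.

Baseline:
  E = 46
  X = 154
  D = 186 + 2·46 − 5·154 = -492
  S = -2 − 6·46 − 5·154 − 4·(-492) = 920
  Y = 225 − 4·154 + 3·920 = 2369
Policy A (D − 67):
  E = 46
  X = 154
  D = 186 + 2·46 − 5·154 (−67 from intervention) = -559
  S = -2 − 6·46 − 5·154 − 4·(-559) = 1188
  Y = 225 − 4·154 + 3·1188 = 3173
Change in Y: 3173 − 2369 = 804

804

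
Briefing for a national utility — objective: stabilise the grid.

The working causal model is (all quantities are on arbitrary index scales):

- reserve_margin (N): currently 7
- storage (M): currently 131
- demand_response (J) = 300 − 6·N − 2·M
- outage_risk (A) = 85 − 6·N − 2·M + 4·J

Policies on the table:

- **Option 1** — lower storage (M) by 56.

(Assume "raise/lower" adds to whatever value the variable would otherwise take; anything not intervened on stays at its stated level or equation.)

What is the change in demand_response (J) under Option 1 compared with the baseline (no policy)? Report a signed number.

112

Baseline:
  N = 7
  M = 131
  J = 300 − 6·7 − 2·131 = -4
Option 1 (M − 56):
  N = 7
  M = 131 − 56 = 75
  J = 300 − 6·7 − 2·75 = 108
Change in J: 108 − (-4) = 112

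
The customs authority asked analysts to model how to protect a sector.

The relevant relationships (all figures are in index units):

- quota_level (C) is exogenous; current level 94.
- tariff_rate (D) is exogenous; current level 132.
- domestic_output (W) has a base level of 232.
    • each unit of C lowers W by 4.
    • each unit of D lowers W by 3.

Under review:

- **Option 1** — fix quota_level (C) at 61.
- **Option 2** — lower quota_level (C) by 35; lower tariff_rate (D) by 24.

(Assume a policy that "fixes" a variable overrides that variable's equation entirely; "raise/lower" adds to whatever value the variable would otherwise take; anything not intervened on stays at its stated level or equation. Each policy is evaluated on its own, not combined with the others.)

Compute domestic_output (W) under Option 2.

-328

Option 2 (C − 35, D − 24):
  C = 94 − 35 = 59
  D = 132 − 24 = 108
  W = 232 − 4·59 − 3·108 = -328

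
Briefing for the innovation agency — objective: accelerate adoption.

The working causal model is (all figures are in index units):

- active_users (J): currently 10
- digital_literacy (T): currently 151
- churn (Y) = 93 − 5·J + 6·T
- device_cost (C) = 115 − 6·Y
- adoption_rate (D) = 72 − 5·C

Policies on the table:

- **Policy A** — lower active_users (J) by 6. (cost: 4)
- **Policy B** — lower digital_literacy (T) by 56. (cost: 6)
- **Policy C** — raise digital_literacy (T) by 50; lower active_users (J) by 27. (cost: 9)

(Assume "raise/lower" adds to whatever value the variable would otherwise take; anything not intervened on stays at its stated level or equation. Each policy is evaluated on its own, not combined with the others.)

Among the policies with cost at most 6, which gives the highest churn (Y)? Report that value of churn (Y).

979

Policy A (J − 6):
  J = 10 − 6 = 4
  T = 151
  Y = 93 − 5·4 + 6·151 = 979
Policy B (T − 56):
  J = 10
  T = 151 − 56 = 95
  Y = 93 − 5·10 + 6·95 = 613
Comparing — Policy A: Y=979, Policy B: Y=613. Highest is 979 (Policy A).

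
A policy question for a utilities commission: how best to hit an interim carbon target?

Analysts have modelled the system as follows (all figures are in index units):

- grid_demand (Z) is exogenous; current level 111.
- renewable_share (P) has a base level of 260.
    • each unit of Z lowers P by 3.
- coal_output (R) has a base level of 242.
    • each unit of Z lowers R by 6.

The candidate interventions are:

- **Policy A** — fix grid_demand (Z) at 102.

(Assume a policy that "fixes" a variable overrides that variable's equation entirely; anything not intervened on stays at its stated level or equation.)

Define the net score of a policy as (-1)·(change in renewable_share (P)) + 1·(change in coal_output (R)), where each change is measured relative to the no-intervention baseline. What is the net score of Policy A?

Baseline:
  Z = 111
  P = 260 − 3·111 = -73
  R = 242 − 6·111 = -424
Policy A (Z := 102):
  Z = 102
  P = 260 − 3·102 = -46
  R = 242 − 6·102 = -370
ΔP = -46 − (-73) = 27; ΔR = -370 − (-424) = 54
Score = (-1)·27 + 1·54 = 27

27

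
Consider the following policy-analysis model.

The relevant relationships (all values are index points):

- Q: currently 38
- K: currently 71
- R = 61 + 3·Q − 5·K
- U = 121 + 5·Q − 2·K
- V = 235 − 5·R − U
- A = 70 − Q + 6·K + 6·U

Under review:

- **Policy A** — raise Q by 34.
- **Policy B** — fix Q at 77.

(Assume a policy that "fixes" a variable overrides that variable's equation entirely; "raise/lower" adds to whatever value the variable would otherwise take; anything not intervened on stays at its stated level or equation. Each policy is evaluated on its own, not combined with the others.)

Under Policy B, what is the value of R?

-63

Policy B (Q := 77):
  Q = 77
  K = 71
  R = 61 + 3·77 − 5·71 = -63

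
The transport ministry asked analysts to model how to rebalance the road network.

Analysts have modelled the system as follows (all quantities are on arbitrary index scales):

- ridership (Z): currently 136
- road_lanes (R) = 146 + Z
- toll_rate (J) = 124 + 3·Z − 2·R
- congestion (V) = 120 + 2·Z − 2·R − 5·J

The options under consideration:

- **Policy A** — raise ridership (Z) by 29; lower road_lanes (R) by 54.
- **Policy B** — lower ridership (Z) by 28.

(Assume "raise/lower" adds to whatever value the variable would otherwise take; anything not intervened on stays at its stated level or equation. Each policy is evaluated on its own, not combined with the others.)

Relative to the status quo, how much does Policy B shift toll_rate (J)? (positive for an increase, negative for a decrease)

Baseline:
  Z = 136
  R = 146 + 136 = 282
  J = 124 + 3·136 − 2·282 = -32
Policy B (Z − 28):
  Z = 136 − 28 = 108
  R = 146 + 108 = 254
  J = 124 + 3·108 − 2·254 = -60
Change in J: -60 − (-32) = -28

-28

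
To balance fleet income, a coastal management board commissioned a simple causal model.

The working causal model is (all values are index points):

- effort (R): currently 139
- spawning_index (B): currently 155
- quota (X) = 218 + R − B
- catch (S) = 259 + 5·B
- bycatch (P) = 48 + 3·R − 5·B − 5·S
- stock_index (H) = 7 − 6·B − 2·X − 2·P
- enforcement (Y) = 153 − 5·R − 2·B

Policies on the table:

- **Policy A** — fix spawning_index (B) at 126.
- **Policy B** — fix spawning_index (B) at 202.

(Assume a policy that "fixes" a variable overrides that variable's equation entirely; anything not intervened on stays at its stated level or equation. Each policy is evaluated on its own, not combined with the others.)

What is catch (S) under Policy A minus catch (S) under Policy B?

Policy A (B := 126):
  B = 126
  S = 259 + 5·126 = 889
Policy B (B := 202):
  B = 202
  S = 259 + 5·202 = 1269
S: 889 − 1269 = -380

-380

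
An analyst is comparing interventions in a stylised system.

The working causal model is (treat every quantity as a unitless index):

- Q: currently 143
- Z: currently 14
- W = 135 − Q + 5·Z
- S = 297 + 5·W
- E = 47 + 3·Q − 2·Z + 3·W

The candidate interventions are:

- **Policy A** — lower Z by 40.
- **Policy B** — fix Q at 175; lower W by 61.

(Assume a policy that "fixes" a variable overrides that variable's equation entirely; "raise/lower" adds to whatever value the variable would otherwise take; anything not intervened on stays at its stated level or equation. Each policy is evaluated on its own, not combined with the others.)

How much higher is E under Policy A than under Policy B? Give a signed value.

-337

Policy A (Z − 40):
  Q = 143
  Z = 14 − 40 = -26
  W = 135 − 143 + 5·(-26) = -138
  E = 47 + 3·143 − 2·(-26) + 3·(-138) = 114
Policy B (Q := 175, W − 61):
  Q = 175
  Z = 14
  W = 135 − 175 + 5·14 (−61 from intervention) = -31
  E = 47 + 3·175 − 2·14 + 3·(-31) = 451
E: 114 − 451 = -337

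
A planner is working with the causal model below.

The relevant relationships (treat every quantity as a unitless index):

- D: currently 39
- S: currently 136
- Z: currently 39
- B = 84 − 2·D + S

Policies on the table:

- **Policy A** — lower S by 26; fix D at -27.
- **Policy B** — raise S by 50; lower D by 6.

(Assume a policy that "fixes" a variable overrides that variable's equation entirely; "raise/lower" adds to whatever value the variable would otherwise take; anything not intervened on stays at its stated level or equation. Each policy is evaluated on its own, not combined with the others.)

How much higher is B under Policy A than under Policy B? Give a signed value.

Policy A (S − 26, D := -27):
  D = -27
  S = 136 − 26 = 110
  B = 84 − 2·(-27) + 110 = 248
Policy B (S + 50, D − 6):
  D = 39 − 6 = 33
  S = 136 + 50 = 186
  B = 84 − 2·33 + 186 = 204
B: 248 − 204 = 44

44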